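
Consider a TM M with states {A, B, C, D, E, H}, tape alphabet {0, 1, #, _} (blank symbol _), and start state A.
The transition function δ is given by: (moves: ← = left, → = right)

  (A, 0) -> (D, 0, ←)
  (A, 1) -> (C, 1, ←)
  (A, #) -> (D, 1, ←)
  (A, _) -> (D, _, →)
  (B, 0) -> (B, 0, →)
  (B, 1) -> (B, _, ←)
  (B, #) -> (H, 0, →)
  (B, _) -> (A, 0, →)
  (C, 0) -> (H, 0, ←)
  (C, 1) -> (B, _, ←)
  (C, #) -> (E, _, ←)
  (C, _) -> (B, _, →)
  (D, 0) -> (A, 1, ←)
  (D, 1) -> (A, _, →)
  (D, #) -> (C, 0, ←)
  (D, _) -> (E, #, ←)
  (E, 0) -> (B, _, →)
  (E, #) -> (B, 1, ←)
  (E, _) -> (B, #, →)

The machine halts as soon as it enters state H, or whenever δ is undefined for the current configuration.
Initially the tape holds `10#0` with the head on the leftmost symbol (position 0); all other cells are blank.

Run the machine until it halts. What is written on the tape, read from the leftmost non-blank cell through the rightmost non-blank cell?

state=A head=0 tape=_[1]0#0   (A,1)→(C,1,←)
state=C head=-1 tape=[_]10#0   (C,_)→(B,_,→)
state=B head=0 tape=_[1]0#0   (B,1)→(B,_,←)
state=B head=-1 tape=[_]_0#0   (B,_)→(A,0,→)
state=A head=0 tape=0[_]0#0   (A,_)→(D,_,→)
state=D head=1 tape=0_[0]#0   (D,0)→(A,1,←)
state=A head=0 tape=0[_]1#0   (A,_)→(D,_,→)
state=D head=1 tape=0_[1]#0   (D,1)→(A,_,→)
state=A head=2 tape=0__[#]0   (A,#)→(D,1,←)
state=D head=1 tape=0_[_]10   (D,_)→(E,#,←)
state=E head=0 tape=0[_]#10   (E,_)→(B,#,→)
state=B head=1 tape=0#[#]10   (B,#)→(H,0,→)
state=H head=2 tape=0#0[1]0
The non-blank tape span at halt is 0#010.

0#010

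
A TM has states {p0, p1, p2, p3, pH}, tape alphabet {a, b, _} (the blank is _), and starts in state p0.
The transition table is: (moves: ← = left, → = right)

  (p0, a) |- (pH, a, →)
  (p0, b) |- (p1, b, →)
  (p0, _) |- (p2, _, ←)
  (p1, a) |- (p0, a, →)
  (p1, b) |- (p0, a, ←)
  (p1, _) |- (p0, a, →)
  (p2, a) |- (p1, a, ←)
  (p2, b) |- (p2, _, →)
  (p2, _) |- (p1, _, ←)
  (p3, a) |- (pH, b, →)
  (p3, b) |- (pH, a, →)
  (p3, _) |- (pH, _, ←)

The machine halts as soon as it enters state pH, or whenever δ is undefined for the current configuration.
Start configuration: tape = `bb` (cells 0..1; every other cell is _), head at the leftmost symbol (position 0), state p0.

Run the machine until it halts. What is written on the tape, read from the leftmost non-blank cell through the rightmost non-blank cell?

state=p0 head=0 tape=____[b]b_   (p0,b)→(p1,b,→)
state=p1 head=1 tape=____b[b]_   (p1,b)→(p0,a,←)
state=p0 head=0 tape=____[b]a_   (p0,b)→(p1,b,→)
state=p1 head=1 tape=____b[a]_   (p1,a)→(p0,a,→)
state=p0 head=2 tape=____ba[_]   (p0,_)→(p2,_,←)
state=p2 head=1 tape=____b[a]_   (p2,a)→(p1,a,←)
state=p1 head=0 tape=____[b]a_   (p1,b)→(p0,a,←)
state=p0 head=-1 tape=___[_]aa_   (p0,_)→(p2,_,←)
state=p2 head=-2 tape=__[_]_aa_   (p2,_)→(p1,_,←)
state=p1 head=-3 tape=_[_]__aa_   (p1,_)→(p0,a,→)
state=p0 head=-2 tape=_a[_]_aa_   (p0,_)→(p2,_,←)
state=p2 head=-3 tape=_[a]__aa_   (p2,a)→(p1,a,←)
state=p1 head=-4 tape=[_]a__aa_   (p1,_)→(p0,a,→)
state=p0 head=-3 tape=a[a]__aa_   (p0,a)→(pH,a,→)
state=pH head=-2 tape=aa[_]_aa_
The non-blank tape span at halt is aa__aa.

aa__aa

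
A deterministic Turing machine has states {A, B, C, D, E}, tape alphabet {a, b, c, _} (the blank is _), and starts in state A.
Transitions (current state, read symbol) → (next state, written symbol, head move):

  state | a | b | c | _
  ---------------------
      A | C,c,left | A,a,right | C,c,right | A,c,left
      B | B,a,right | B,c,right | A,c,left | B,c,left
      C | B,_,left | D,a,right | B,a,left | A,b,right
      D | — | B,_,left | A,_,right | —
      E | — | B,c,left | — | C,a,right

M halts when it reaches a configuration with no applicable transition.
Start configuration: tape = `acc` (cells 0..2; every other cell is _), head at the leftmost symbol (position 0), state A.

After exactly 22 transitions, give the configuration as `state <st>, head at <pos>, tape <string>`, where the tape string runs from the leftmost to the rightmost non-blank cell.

state B, head at -2, tape bca__c

A | ___[a]cc   read a → write c, move left, go to C
C | __[_]ccc   read _ → write b, move right, go to A
A | __b[c]cc   read c → write c, move right, go to C
C | __bc[c]c   read c → write a, move left, go to B
B | __b[c]ac   read c → write c, move left, go to A
A | __[b]cac   read b → write a, move right, go to A
A | __a[c]ac   read c → write c, move right, go to C
C | __ac[a]c   read a → write _, move left, go to B
B | __a[c]_c   read c → write c, move left, go to A
A | __[a]c_c   read a → write c, move left, go to C
C | _[_]cc_c   read _ → write b, move right, go to A
A | _b[c]c_c   read c → write c, move right, go to C
C | _bc[c]_c   read c → write a, move left, go to B
B | _b[c]a_c   read c → write c, move left, go to A
A | _[b]ca_c   read b → write a, move right, go to A
A | _a[c]a_c   read c → write c, move right, go to C
C | _ac[a]_c   read a → write _, move left, go to B
B | _a[c]__c   read c → write c, move left, go to A
A | _[a]c__c   read a → write c, move left, go to C
C | [_]cc__c   read _ → write b, move right, go to A
A | b[c]c__c   read c → write c, move right, go to C
C | bc[c]__c   read c → write a, move left, go to B
B | b[c]a__c
After 22 steps: state B, head at -2, tape bca__c.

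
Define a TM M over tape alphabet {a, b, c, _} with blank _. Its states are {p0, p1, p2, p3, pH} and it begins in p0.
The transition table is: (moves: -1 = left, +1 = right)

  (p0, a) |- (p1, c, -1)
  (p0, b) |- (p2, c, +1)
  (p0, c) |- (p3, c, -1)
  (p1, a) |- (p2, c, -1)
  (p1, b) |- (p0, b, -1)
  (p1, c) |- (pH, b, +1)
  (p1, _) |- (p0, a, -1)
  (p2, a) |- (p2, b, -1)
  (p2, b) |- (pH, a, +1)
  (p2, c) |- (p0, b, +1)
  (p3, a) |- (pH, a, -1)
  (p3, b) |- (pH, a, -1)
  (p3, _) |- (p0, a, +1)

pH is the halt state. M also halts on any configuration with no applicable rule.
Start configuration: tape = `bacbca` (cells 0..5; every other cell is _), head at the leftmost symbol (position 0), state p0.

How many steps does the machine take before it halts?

11

state=p0 head=0 tape=[b]acbca   (p0,b)→(p2,c,+1)
state=p2 head=1 tape=c[a]cbca   (p2,a)→(p2,b,-1)
state=p2 head=0 tape=[c]bcbca   (p2,c)→(p0,b,+1)
state=p0 head=1 tape=b[b]cbca   (p0,b)→(p2,c,+1)
state=p2 head=2 tape=bc[c]bca   (p2,c)→(p0,b,+1)
state=p0 head=3 tape=bcb[b]ca   (p0,b)→(p2,c,+1)
state=p2 head=4 tape=bcbc[c]a   (p2,c)→(p0,b,+1)
state=p0 head=5 tape=bcbcb[a]   (p0,a)→(p1,c,-1)
state=p1 head=4 tape=bcbc[b]c   (p1,b)→(p0,b,-1)
state=p0 head=3 tape=bcb[c]bc   (p0,c)→(p3,c,-1)
state=p3 head=2 tape=bc[b]cbc   (p3,b)→(pH,a,-1)
state=pH head=1 tape=b[c]acbc
M halts after 11 transitions.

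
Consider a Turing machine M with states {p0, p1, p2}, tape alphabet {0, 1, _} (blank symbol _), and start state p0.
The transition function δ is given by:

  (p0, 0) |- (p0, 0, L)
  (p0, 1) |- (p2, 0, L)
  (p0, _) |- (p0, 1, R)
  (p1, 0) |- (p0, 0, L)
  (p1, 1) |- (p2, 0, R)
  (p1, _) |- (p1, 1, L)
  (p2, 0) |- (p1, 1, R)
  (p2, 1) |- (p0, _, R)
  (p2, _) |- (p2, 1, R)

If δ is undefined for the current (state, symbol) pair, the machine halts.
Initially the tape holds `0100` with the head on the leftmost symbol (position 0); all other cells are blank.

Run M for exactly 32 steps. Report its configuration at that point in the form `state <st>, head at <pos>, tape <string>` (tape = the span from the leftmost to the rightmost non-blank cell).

p0 | _____[0]100   read 0 → write 0, move L, go to p0
p0 | ____[_]0100   read _ → write 1, move R, go to p0
p0 | ____1[0]100   read 0 → write 0, move L, go to p0
p0 | ____[1]0100   read 1 → write 0, move L, go to p2
p2 | ___[_]00100   read _ → write 1, move R, go to p2
p2 | ___1[0]0100   read 0 → write 1, move R, go to p1
p1 | ___11[0]100   read 0 → write 0, move L, go to p0
p0 | ___1[1]0100   read 1 → write 0, move L, go to p2
p2 | ___[1]00100   read 1 → write _, move R, go to p0
p0 | ____[0]0100   read 0 → write 0, move L, go to p0
p0 | ___[_]00100   read _ → write 1, move R, go to p0
p0 | ___1[0]0100   read 0 → write 0, move L, go to p0
p0 | ___[1]00100   read 1 → write 0, move L, go to p2
p2 | __[_]000100   read _ → write 1, move R, go to p2
p2 | __1[0]00100   read 0 → write 1, move R, go to p1
p1 | __11[0]0100   read 0 → write 0, move L, go to p0
p0 | __1[1]00100   read 1 → write 0, move L, go to p2
p2 | __[1]000100   read 1 → write _, move R, go to p0
p0 | ___[0]00100   read 0 → write 0, move L, go to p0
p0 | __[_]000100   read _ → write 1, move R, go to p0
p0 | __1[0]00100   read 0 → write 0, move L, go to p0
p0 | __[1]000100   read 1 → write 0, move L, go to p2
p2 | _[_]0000100   read _ → write 1, move R, go to p2
p2 | _1[0]000100   read 0 → write 1, move R, go to p1
p1 | _11[0]00100   read 0 → write 0, move L, go to p0
p0 | _1[1]000100   read 1 → write 0, move L, go to p2
p2 | _[1]0000100   read 1 → write _, move R, go to p0
p0 | __[0]000100   read 0 → write 0, move L, go to p0
p0 | _[_]0000100   read _ → write 1, move R, go to p0
p0 | _1[0]000100   read 0 → write 0, move L, go to p0
p0 | _[1]0000100   read 1 → write 0, move L, go to p2
p2 | [_]00000100   read _ → write 1, move R, go to p2
p2 | 1[0]0000100
After 32 steps: state p2, head at -4, tape 100000100.

state p2, head at -4, tape 100000100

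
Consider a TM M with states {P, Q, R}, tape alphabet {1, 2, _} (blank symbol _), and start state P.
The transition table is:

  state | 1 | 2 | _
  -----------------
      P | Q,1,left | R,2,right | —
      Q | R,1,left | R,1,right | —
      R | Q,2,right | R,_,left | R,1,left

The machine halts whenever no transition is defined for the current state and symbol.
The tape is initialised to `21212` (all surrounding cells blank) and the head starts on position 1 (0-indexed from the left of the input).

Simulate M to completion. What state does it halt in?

P | 2[1]212_   read 1 → write 1, move left, go to Q
Q | [2]1212_   read 2 → write 1, move right, go to R
R | 1[1]212_   read 1 → write 2, move right, go to Q
Q | 12[2]12_   read 2 → write 1, move right, go to R
R | 121[1]2_   read 1 → write 2, move right, go to Q
Q | 1212[2]_   read 2 → write 1, move right, go to R
R | 12121[_]   read _ → write 1, move left, go to R
R | 1212[1]1   read 1 → write 2, move right, go to Q
Q | 12122[1]   read 1 → write 1, move left, go to R
R | 1212[2]1   read 2 → write _, move left, go to R
R | 121[2]_1   read 2 → write _, move left, go to R
R | 12[1]__1   read 1 → write 2, move right, go to Q
Q | 122[_]_1
No transition is defined for (Q, _); M halts in state Q.

Q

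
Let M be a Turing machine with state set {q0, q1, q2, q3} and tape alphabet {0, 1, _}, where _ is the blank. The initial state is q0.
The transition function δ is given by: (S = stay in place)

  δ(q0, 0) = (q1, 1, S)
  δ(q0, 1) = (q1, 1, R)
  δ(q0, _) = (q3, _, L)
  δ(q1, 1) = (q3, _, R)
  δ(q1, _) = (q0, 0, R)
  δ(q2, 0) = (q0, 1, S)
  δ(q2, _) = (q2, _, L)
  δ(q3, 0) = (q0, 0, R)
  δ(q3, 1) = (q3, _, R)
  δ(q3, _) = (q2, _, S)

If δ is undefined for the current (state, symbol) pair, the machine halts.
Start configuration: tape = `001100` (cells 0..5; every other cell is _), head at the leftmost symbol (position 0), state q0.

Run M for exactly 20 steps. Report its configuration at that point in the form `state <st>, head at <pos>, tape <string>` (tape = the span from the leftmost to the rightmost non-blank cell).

q0 | [0]01100_   read 0 → write 1, move S, go to q1
q1 | [1]01100_   read 1 → write _, move R, go to q3
q3 | _[0]1100_   read 0 → write 0, move R, go to q0
q0 | _0[1]100_   read 1 → write 1, move R, go to q1
q1 | _01[1]00_   read 1 → write _, move R, go to q3
q3 | _01_[0]0_   read 0 → write 0, move R, go to q0
q0 | _01_0[0]_   read 0 → write 1, move S, go to q1
q1 | _01_0[1]_   read 1 → write _, move R, go to q3
q3 | _01_0_[_]   read _ → write _, move S, go to q2
q2 | _01_0_[_]   read _ → write _, move L, go to q2
q2 | _01_0[_]_   read _ → write _, move L, go to q2
q2 | _01_[0]__   read 0 → write 1, move S, go to q0
q0 | _01_[1]__   read 1 → write 1, move R, go to q1
q1 | _01_1[_]_   read _ → write 0, move R, go to q0
q0 | _01_10[_]   read _ → write _, move L, go to q3
q3 | _01_1[0]_   read 0 → write 0, move R, go to q0
q0 | _01_10[_]   read _ → write _, move L, go to q3
q3 | _01_1[0]_   read 0 → write 0, move R, go to q0
q0 | _01_10[_]   read _ → write _, move L, go to q3
q3 | _01_1[0]_   read 0 → write 0, move R, go to q0
q0 | _01_10[_]
After 20 steps: state q0, head at 6, tape 01_10.

state q0, head at 6, tape 01_10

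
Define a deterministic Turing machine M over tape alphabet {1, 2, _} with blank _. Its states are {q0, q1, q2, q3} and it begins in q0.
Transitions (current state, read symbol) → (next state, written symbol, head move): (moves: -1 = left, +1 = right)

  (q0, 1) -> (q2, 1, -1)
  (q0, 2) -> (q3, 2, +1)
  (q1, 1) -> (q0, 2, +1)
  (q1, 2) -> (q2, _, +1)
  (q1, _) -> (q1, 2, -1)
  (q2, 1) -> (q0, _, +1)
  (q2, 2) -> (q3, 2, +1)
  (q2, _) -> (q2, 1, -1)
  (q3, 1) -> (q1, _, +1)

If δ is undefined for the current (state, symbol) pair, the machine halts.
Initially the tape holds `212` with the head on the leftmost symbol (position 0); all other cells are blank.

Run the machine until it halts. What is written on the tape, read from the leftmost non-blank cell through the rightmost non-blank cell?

2__22

state=q0 head=0 tape=[2]12__   (q0,2)→(q3,2,+1)
state=q3 head=1 tape=2[1]2__   (q3,1)→(q1,_,+1)
state=q1 head=2 tape=2_[2]__   (q1,2)→(q2,_,+1)
state=q2 head=3 tape=2__[_]_   (q2,_)→(q2,1,-1)
state=q2 head=2 tape=2_[_]1_   (q2,_)→(q2,1,-1)
state=q2 head=1 tape=2[_]11_   (q2,_)→(q2,1,-1)
state=q2 head=0 tape=[2]111_   (q2,2)→(q3,2,+1)
state=q3 head=1 tape=2[1]11_   (q3,1)→(q1,_,+1)
state=q1 head=2 tape=2_[1]1_   (q1,1)→(q0,2,+1)
state=q0 head=3 tape=2_2[1]_   (q0,1)→(q2,1,-1)
state=q2 head=2 tape=2_[2]1_   (q2,2)→(q3,2,+1)
state=q3 head=3 tape=2_2[1]_   (q3,1)→(q1,_,+1)
state=q1 head=4 tape=2_2_[_]   (q1,_)→(q1,2,-1)
state=q1 head=3 tape=2_2[_]2   (q1,_)→(q1,2,-1)
state=q1 head=2 tape=2_[2]22   (q1,2)→(q2,_,+1)
state=q2 head=3 tape=2__[2]2   (q2,2)→(q3,2,+1)
state=q3 head=4 tape=2__2[2]
The non-blank tape span at halt is 2__22.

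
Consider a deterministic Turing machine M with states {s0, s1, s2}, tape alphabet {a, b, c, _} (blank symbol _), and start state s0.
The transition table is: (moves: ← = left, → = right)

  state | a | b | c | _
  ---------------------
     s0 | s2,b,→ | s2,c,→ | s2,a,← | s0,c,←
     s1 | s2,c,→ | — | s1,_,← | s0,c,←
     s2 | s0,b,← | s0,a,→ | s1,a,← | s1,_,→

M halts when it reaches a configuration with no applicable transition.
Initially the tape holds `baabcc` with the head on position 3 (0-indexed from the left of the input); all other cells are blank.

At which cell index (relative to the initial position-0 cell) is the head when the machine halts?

state=s0 head=3 tape=baa[b]cc   (s0,b)→(s2,c,→)
state=s2 head=4 tape=baac[c]c   (s2,c)→(s1,a,←)
state=s1 head=3 tape=baa[c]ac   (s1,c)→(s1,_,←)
state=s1 head=2 tape=ba[a]_ac   (s1,a)→(s2,c,→)
state=s2 head=3 tape=bac[_]ac   (s2,_)→(s1,_,→)
state=s1 head=4 tape=bac_[a]c   (s1,a)→(s2,c,→)
state=s2 head=5 tape=bac_c[c]   (s2,c)→(s1,a,←)
state=s1 head=4 tape=bac_[c]a   (s1,c)→(s1,_,←)
state=s1 head=3 tape=bac[_]_a   (s1,_)→(s0,c,←)
state=s0 head=2 tape=ba[c]c_a   (s0,c)→(s2,a,←)
state=s2 head=1 tape=b[a]ac_a   (s2,a)→(s0,b,←)
state=s0 head=0 tape=[b]bac_a   (s0,b)→(s2,c,→)
state=s2 head=1 tape=c[b]ac_a   (s2,b)→(s0,a,→)
state=s0 head=2 tape=ca[a]c_a   (s0,a)→(s2,b,→)
state=s2 head=3 tape=cab[c]_a   (s2,c)→(s1,a,←)
state=s1 head=2 tape=ca[b]a_a
At halt the head is at cell 2.

2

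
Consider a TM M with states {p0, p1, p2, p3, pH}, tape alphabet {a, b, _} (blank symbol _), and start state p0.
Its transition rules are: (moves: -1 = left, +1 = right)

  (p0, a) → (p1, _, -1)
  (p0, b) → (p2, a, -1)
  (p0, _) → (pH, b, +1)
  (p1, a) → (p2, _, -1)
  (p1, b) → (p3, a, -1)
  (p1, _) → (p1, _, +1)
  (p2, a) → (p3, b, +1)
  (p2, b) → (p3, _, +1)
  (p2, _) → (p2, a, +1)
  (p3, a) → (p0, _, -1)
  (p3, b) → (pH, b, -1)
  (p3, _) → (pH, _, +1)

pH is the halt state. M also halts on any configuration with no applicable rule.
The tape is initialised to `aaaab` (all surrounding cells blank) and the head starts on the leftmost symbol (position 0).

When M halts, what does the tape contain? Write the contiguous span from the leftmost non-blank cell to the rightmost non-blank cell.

ab___b

state=p0 head=0 tape=_[a]aaab   (p0,a)→(p1,_,-1)
state=p1 head=-1 tape=[_]_aaab   (p1,_)→(p1,_,+1)
state=p1 head=0 tape=_[_]aaab   (p1,_)→(p1,_,+1)
state=p1 head=1 tape=__[a]aab   (p1,a)→(p2,_,-1)
state=p2 head=0 tape=_[_]_aab   (p2,_)→(p2,a,+1)
state=p2 head=1 tape=_a[_]aab   (p2,_)→(p2,a,+1)
state=p2 head=2 tape=_aa[a]ab   (p2,a)→(p3,b,+1)
state=p3 head=3 tape=_aab[a]b   (p3,a)→(p0,_,-1)
state=p0 head=2 tape=_aa[b]_b   (p0,b)→(p2,a,-1)
state=p2 head=1 tape=_a[a]a_b   (p2,a)→(p3,b,+1)
state=p3 head=2 tape=_ab[a]_b   (p3,a)→(p0,_,-1)
state=p0 head=1 tape=_a[b]__b   (p0,b)→(p2,a,-1)
state=p2 head=0 tape=_[a]a__b   (p2,a)→(p3,b,+1)
state=p3 head=1 tape=_b[a]__b   (p3,a)→(p0,_,-1)
state=p0 head=0 tape=_[b]___b   (p0,b)→(p2,a,-1)
state=p2 head=-1 tape=[_]a___b   (p2,_)→(p2,a,+1)
state=p2 head=0 tape=a[a]___b   (p2,a)→(p3,b,+1)
state=p3 head=1 tape=ab[_]__b   (p3,_)→(pH,_,+1)
state=pH head=2 tape=ab_[_]_b
The non-blank tape span at halt is ab___b.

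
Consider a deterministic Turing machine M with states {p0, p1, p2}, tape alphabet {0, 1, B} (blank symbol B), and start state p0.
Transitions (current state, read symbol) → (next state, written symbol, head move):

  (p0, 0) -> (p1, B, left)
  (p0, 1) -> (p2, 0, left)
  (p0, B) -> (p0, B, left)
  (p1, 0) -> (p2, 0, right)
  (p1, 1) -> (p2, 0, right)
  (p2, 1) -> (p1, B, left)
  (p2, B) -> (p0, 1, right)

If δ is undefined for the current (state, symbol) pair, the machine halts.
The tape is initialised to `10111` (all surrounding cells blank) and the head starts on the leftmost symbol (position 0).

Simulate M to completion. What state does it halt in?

p0 | B[1]0111B   read 1 → write 0, move left, go to p2
p2 | [B]00111B   read B → write 1, move right, go to p0
p0 | 1[0]0111B   read 0 → write B, move left, go to p1
p1 | [1]B0111B   read 1 → write 0, move right, go to p2
p2 | 0[B]0111B   read B → write 1, move right, go to p0
p0 | 01[0]111B   read 0 → write B, move left, go to p1
p1 | 0[1]B111B   read 1 → write 0, move right, go to p2
p2 | 00[B]111B   read B → write 1, move right, go to p0
p0 | 001[1]11B   read 1 → write 0, move left, go to p2
p2 | 00[1]011B   read 1 → write B, move left, go to p1
p1 | 0[0]B011B   read 0 → write 0, move right, go to p2
p2 | 00[B]011B   read B → write 1, move right, go to p0
p0 | 001[0]11B   read 0 → write B, move left, go to p1
p1 | 00[1]B11B   read 1 → write 0, move right, go to p2
p2 | 000[B]11B   read B → write 1, move right, go to p0
p0 | 0001[1]1B   read 1 → write 0, move left, go to p2
p2 | 000[1]01B   read 1 → write B, move left, go to p1
p1 | 00[0]B01B   read 0 → write 0, move right, go to p2
p2 | 000[B]01B   read B → write 1, move right, go to p0
p0 | 0001[0]1B   read 0 → write B, move left, go to p1
p1 | 000[1]B1B   read 1 → write 0, move right, go to p2
p2 | 0000[B]1B   read B → write 1, move right, go to p0
p0 | 00001[1]B   read 1 → write 0, move left, go to p2
p2 | 0000[1]0B   read 1 → write B, move left, go to p1
p1 | 000[0]B0B   read 0 → write 0, move right, go to p2
p2 | 0000[B]0B   read B → write 1, move right, go to p0
p0 | 00001[0]B   read 0 → write B, move left, go to p1
p1 | 0000[1]BB   read 1 → write 0, move right, go to p2
p2 | 00000[B]B   read B → write 1, move right, go to p0
p0 | 000001[B]   read B → write B, move left, go to p0
p0 | 00000[1]B   read 1 → write 0, move left, go to p2
p2 | 0000[0]0B
No transition is defined for (p2, 0); M halts in state p2.

p2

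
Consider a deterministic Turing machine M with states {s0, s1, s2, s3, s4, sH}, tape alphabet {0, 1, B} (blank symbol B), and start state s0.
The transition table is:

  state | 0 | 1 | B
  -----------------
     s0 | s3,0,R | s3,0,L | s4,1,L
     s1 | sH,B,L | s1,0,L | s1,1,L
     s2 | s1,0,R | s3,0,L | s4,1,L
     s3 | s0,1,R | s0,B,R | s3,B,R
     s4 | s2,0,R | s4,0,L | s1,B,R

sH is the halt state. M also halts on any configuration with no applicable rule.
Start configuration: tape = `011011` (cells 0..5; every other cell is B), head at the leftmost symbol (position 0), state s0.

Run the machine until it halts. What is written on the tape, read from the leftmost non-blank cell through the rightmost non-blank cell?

0B10BB1

state=s0 head=0 tape=[0]11011B   (s0,0)→(s3,0,R)
state=s3 head=1 tape=0[1]1011B   (s3,1)→(s0,B,R)
state=s0 head=2 tape=0B[1]011B   (s0,1)→(s3,0,L)
state=s3 head=1 tape=0[B]0011B   (s3,B)→(s3,B,R)
state=s3 head=2 tape=0B[0]011B   (s3,0)→(s0,1,R)
state=s0 head=3 tape=0B1[0]11B   (s0,0)→(s3,0,R)
state=s3 head=4 tape=0B10[1]1B   (s3,1)→(s0,B,R)
state=s0 head=5 tape=0B10B[1]B   (s0,1)→(s3,0,L)
state=s3 head=4 tape=0B10[B]0B   (s3,B)→(s3,B,R)
state=s3 head=5 tape=0B10B[0]B   (s3,0)→(s0,1,R)
state=s0 head=6 tape=0B10B1[B]   (s0,B)→(s4,1,L)
state=s4 head=5 tape=0B10B[1]1   (s4,1)→(s4,0,L)
state=s4 head=4 tape=0B10[B]01   (s4,B)→(s1,B,R)
state=s1 head=5 tape=0B10B[0]1   (s1,0)→(sH,B,L)
state=sH head=4 tape=0B10[B]B1
The non-blank tape span at halt is 0B10BB1.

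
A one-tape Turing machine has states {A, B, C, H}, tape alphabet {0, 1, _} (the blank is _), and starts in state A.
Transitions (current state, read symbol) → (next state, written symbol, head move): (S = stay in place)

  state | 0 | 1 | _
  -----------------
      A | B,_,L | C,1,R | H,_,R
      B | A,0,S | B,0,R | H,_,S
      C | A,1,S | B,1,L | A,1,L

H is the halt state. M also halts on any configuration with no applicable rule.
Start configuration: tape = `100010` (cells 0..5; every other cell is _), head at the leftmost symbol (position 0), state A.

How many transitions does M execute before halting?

state=A head=0 tape=[1]00010   (A,1)→(C,1,R)
state=C head=1 tape=1[0]0010   (C,0)→(A,1,S)
state=A head=1 tape=1[1]0010   (A,1)→(C,1,R)
state=C head=2 tape=11[0]010   (C,0)→(A,1,S)
state=A head=2 tape=11[1]010   (A,1)→(C,1,R)
state=C head=3 tape=111[0]10   (C,0)→(A,1,S)
state=A head=3 tape=111[1]10   (A,1)→(C,1,R)
state=C head=4 tape=1111[1]0   (C,1)→(B,1,L)
state=B head=3 tape=111[1]10   (B,1)→(B,0,R)
state=B head=4 tape=1110[1]0   (B,1)→(B,0,R)
state=B head=5 tape=11100[0]   (B,0)→(A,0,S)
state=A head=5 tape=11100[0]   (A,0)→(B,_,L)
state=B head=4 tape=1110[0]_   (B,0)→(A,0,S)
state=A head=4 tape=1110[0]_   (A,0)→(B,_,L)
state=B head=3 tape=111[0]__   (B,0)→(A,0,S)
state=A head=3 tape=111[0]__   (A,0)→(B,_,L)
state=B head=2 tape=11[1]___   (B,1)→(B,0,R)
state=B head=3 tape=110[_]__   (B,_)→(H,_,S)
state=H head=3 tape=110[_]__
M halts after 18 transitions.

18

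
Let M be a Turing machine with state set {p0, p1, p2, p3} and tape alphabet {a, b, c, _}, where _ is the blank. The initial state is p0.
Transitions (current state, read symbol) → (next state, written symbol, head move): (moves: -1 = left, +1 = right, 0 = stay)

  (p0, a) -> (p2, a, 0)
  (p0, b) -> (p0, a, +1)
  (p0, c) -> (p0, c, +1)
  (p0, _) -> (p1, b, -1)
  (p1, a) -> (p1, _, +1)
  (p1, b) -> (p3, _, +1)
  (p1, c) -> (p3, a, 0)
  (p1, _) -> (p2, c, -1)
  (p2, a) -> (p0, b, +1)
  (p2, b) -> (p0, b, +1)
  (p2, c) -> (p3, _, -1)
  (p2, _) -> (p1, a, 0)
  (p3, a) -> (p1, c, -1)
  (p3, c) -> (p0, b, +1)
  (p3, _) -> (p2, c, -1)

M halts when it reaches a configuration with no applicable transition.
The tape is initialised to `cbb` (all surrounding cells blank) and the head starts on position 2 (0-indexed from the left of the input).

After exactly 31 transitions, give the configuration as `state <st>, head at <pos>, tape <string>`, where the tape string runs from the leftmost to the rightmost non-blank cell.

state=p0 head=2 tape=cb[b]____   (p0,b)→(p0,a,+1)
state=p0 head=3 tape=cba[_]___   (p0,_)→(p1,b,-1)
state=p1 head=2 tape=cb[a]b___   (p1,a)→(p1,_,+1)
state=p1 head=3 tape=cb_[b]___   (p1,b)→(p3,_,+1)
state=p3 head=4 tape=cb__[_]__   (p3,_)→(p2,c,-1)
state=p2 head=3 tape=cb_[_]c__   (p2,_)→(p1,a,0)
state=p1 head=3 tape=cb_[a]c__   (p1,a)→(p1,_,+1)
state=p1 head=4 tape=cb__[c]__   (p1,c)→(p3,a,0)
state=p3 head=4 tape=cb__[a]__   (p3,a)→(p1,c,-1)
state=p1 head=3 tape=cb_[_]c__   (p1,_)→(p2,c,-1)
state=p2 head=2 tape=cb[_]cc__   (p2,_)→(p1,a,0)
state=p1 head=2 tape=cb[a]cc__   (p1,a)→(p1,_,+1)
state=p1 head=3 tape=cb_[c]c__   (p1,c)→(p3,a,0)
state=p3 head=3 tape=cb_[a]c__   (p3,a)→(p1,c,-1)
state=p1 head=2 tape=cb[_]cc__   (p1,_)→(p2,c,-1)
state=p2 head=1 tape=c[b]ccc__   (p2,b)→(p0,b,+1)
state=p0 head=2 tape=cb[c]cc__   (p0,c)→(p0,c,+1)
state=p0 head=3 tape=cbc[c]c__   (p0,c)→(p0,c,+1)
state=p0 head=4 tape=cbcc[c]__   (p0,c)→(p0,c,+1)
state=p0 head=5 tape=cbccc[_]_   (p0,_)→(p1,b,-1)
state=p1 head=4 tape=cbcc[c]b_   (p1,c)→(p3,a,0)
state=p3 head=4 tape=cbcc[a]b_   (p3,a)→(p1,c,-1)
state=p1 head=3 tape=cbc[c]cb_   (p1,c)→(p3,a,0)
state=p3 head=3 tape=cbc[a]cb_   (p3,a)→(p1,c,-1)
state=p1 head=2 tape=cb[c]ccb_   (p1,c)→(p3,a,0)
state=p3 head=2 tape=cb[a]ccb_   (p3,a)→(p1,c,-1)
state=p1 head=1 tape=c[b]cccb_   (p1,b)→(p3,_,+1)
state=p3 head=2 tape=c_[c]ccb_   (p3,c)→(p0,b,+1)
state=p0 head=3 tape=c_b[c]cb_   (p0,c)→(p0,c,+1)
state=p0 head=4 tape=c_bc[c]b_   (p0,c)→(p0,c,+1)
state=p0 head=5 tape=c_bcc[b]_   (p0,b)→(p0,a,+1)
state=p0 head=6 tape=c_bcca[_]
After 31 steps: state p0, head at 6, tape c_bcca.

state p0, head at 6, tape c_bcca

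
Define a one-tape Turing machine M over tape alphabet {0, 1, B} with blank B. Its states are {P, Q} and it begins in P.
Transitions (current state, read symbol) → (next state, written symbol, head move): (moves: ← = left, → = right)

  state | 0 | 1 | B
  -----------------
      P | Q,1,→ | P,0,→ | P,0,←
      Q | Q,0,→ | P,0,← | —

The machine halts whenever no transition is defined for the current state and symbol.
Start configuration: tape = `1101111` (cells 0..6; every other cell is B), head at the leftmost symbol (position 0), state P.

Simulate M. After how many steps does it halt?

state=P head=0 tape=[1]101111B   (P,1)→(P,0,→)
state=P head=1 tape=0[1]01111B   (P,1)→(P,0,→)
state=P head=2 tape=00[0]1111B   (P,0)→(Q,1,→)
state=Q head=3 tape=001[1]111B   (Q,1)→(P,0,←)
state=P head=2 tape=00[1]0111B   (P,1)→(P,0,→)
state=P head=3 tape=000[0]111B   (P,0)→(Q,1,→)
state=Q head=4 tape=0001[1]11B   (Q,1)→(P,0,←)
state=P head=3 tape=000[1]011B   (P,1)→(P,0,→)
state=P head=4 tape=0000[0]11B   (P,0)→(Q,1,→)
state=Q head=5 tape=00001[1]1B   (Q,1)→(P,0,←)
state=P head=4 tape=0000[1]01B   (P,1)→(P,0,→)
state=P head=5 tape=00000[0]1B   (P,0)→(Q,1,→)
state=Q head=6 tape=000001[1]B   (Q,1)→(P,0,←)
state=P head=5 tape=00000[1]0B   (P,1)→(P,0,→)
state=P head=6 tape=000000[0]B   (P,0)→(Q,1,→)
state=Q head=7 tape=0000001[B]
M halts after 15 transitions.

15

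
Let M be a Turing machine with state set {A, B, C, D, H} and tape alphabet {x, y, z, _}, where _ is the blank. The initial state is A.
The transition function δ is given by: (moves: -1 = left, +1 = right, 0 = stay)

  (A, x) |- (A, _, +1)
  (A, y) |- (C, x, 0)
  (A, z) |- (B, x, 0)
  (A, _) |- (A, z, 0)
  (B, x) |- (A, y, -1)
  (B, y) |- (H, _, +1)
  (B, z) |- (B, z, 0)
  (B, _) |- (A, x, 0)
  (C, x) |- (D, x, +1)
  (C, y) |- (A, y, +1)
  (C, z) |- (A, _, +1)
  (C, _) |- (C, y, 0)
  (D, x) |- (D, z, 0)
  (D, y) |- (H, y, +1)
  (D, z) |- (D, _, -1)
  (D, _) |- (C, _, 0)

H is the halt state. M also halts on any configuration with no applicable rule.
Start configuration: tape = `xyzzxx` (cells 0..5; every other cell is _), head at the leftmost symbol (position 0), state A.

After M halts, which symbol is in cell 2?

A | [x]yzzxx   read x → write _, move +1, go to A
A | _[y]zzxx   read y → write x, move 0, go to C
C | _[x]zzxx   read x → write x, move +1, go to D
D | _x[z]zxx   read z → write _, move -1, go to D
D | _[x]_zxx   read x → write z, move 0, go to D
D | _[z]_zxx   read z → write _, move -1, go to D
D | [_]__zxx   read _ → write _, move 0, go to C
C | [_]__zxx   read _ → write y, move 0, go to C
C | [y]__zxx   read y → write y, move +1, go to A
A | y[_]_zxx   read _ → write z, move 0, go to A
A | y[z]_zxx   read z → write x, move 0, go to B
B | y[x]_zxx   read x → write y, move -1, go to A
A | [y]y_zxx   read y → write x, move 0, go to C
C | [x]y_zxx   read x → write x, move +1, go to D
D | x[y]_zxx   read y → write y, move +1, go to H
H | xy[_]zxx
Cell 2 holds _ when M halts.

_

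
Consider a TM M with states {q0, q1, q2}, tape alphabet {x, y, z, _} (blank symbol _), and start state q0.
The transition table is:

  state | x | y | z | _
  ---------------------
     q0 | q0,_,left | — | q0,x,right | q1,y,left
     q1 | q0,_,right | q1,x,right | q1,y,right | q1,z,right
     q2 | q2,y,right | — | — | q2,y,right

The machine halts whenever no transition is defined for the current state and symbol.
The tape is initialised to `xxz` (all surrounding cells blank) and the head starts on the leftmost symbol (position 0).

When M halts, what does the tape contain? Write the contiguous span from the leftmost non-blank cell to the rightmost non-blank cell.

state=q0 head=0 tape=__[x]xz_   (q0,x)→(q0,_,left)
state=q0 head=-1 tape=_[_]_xz_   (q0,_)→(q1,y,left)
state=q1 head=-2 tape=[_]y_xz_   (q1,_)→(q1,z,right)
state=q1 head=-1 tape=z[y]_xz_   (q1,y)→(q1,x,right)
state=q1 head=0 tape=zx[_]xz_   (q1,_)→(q1,z,right)
state=q1 head=1 tape=zxz[x]z_   (q1,x)→(q0,_,right)
state=q0 head=2 tape=zxz_[z]_   (q0,z)→(q0,x,right)
state=q0 head=3 tape=zxz_x[_]   (q0,_)→(q1,y,left)
state=q1 head=2 tape=zxz_[x]y   (q1,x)→(q0,_,right)
state=q0 head=3 tape=zxz__[y]
The non-blank tape span at halt is zxz__y.

zxz__y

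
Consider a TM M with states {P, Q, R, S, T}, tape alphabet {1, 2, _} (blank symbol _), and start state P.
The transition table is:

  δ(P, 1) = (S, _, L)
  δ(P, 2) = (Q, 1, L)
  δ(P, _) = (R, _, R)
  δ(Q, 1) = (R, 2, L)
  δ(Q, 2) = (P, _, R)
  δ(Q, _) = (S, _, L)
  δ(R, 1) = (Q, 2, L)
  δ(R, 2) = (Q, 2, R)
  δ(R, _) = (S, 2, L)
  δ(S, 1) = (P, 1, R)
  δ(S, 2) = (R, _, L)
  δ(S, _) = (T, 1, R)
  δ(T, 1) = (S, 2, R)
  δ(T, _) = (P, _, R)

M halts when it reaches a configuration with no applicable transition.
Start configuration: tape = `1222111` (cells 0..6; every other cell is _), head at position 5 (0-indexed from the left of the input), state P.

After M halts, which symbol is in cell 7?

P | 12221[1]1_   read 1 → write _, move L, go to S
S | 1222[1]_1_   read 1 → write 1, move R, go to P
P | 12221[_]1_   read _ → write _, move R, go to R
R | 12221_[1]_   read 1 → write 2, move L, go to Q
Q | 12221[_]2_   read _ → write _, move L, go to S
S | 1222[1]_2_   read 1 → write 1, move R, go to P
P | 12221[_]2_   read _ → write _, move R, go to R
R | 12221_[2]_   read 2 → write 2, move R, go to Q
Q | 12221_2[_]   read _ → write _, move L, go to S
S | 12221_[2]_   read 2 → write _, move L, go to R
R | 12221[_]__   read _ → write 2, move L, go to S
S | 1222[1]2__   read 1 → write 1, move R, go to P
P | 12221[2]__   read 2 → write 1, move L, go to Q
Q | 1222[1]1__   read 1 → write 2, move L, go to R
R | 122[2]21__   read 2 → write 2, move R, go to Q
Q | 1222[2]1__   read 2 → write _, move R, go to P
P | 1222_[1]__   read 1 → write _, move L, go to S
S | 1222[_]___   read _ → write 1, move R, go to T
T | 12221[_]__   read _ → write _, move R, go to P
P | 12221_[_]_   read _ → write _, move R, go to R
R | 12221__[_]   read _ → write 2, move L, go to S
S | 12221_[_]2   read _ → write 1, move R, go to T
T | 12221_1[2]
Cell 7 holds 2 when M halts.

2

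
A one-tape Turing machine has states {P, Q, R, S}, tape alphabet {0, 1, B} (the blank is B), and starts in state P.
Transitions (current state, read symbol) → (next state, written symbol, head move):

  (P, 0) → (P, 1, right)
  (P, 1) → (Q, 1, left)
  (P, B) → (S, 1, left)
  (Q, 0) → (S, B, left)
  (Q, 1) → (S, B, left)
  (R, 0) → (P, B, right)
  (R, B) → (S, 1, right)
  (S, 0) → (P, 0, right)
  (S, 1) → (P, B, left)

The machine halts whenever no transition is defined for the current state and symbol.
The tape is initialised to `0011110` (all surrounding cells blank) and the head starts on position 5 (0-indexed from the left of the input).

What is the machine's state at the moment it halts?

state=P head=5 tape=B00111[1]0   (P,1)→(Q,1,left)
state=Q head=4 tape=B0011[1]10   (Q,1)→(S,B,left)
state=S head=3 tape=B001[1]B10   (S,1)→(P,B,left)
state=P head=2 tape=B00[1]BB10   (P,1)→(Q,1,left)
state=Q head=1 tape=B0[0]1BB10   (Q,0)→(S,B,left)
state=S head=0 tape=B[0]B1BB10   (S,0)→(P,0,right)
state=P head=1 tape=B0[B]1BB10   (P,B)→(S,1,left)
state=S head=0 tape=B[0]11BB10   (S,0)→(P,0,right)
state=P head=1 tape=B0[1]1BB10   (P,1)→(Q,1,left)
state=Q head=0 tape=B[0]11BB10   (Q,0)→(S,B,left)
state=S head=-1 tape=[B]B11BB10
No transition is defined for (S, B); M halts in state S.

S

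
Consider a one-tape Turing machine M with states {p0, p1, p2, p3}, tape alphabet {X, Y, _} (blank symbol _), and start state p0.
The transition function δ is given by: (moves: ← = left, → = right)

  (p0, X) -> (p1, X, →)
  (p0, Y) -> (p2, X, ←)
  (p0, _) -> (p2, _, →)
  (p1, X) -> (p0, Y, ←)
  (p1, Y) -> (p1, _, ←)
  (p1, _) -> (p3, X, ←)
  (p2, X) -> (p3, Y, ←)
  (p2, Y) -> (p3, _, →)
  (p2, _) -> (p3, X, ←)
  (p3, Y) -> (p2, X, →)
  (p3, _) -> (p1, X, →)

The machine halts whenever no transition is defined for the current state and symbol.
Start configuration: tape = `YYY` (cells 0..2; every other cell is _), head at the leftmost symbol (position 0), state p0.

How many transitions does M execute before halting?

state=p0 head=0 tape=___[Y]YY_   (p0,Y)→(p2,X,←)
state=p2 head=-1 tape=__[_]XYY_   (p2,_)→(p3,X,←)
state=p3 head=-2 tape=_[_]XXYY_   (p3,_)→(p1,X,→)
state=p1 head=-1 tape=_X[X]XYY_   (p1,X)→(p0,Y,←)
state=p0 head=-2 tape=_[X]YXYY_   (p0,X)→(p1,X,→)
state=p1 head=-1 tape=_X[Y]XYY_   (p1,Y)→(p1,_,←)
state=p1 head=-2 tape=_[X]_XYY_   (p1,X)→(p0,Y,←)
state=p0 head=-3 tape=[_]Y_XYY_   (p0,_)→(p2,_,→)
state=p2 head=-2 tape=_[Y]_XYY_   (p2,Y)→(p3,_,→)
state=p3 head=-1 tape=__[_]XYY_   (p3,_)→(p1,X,→)
state=p1 head=0 tape=__X[X]YY_   (p1,X)→(p0,Y,←)
state=p0 head=-1 tape=__[X]YYY_   (p0,X)→(p1,X,→)
state=p1 head=0 tape=__X[Y]YY_   (p1,Y)→(p1,_,←)
state=p1 head=-1 tape=__[X]_YY_   (p1,X)→(p0,Y,←)
state=p0 head=-2 tape=_[_]Y_YY_   (p0,_)→(p2,_,→)
state=p2 head=-1 tape=__[Y]_YY_   (p2,Y)→(p3,_,→)
state=p3 head=0 tape=___[_]YY_   (p3,_)→(p1,X,→)
state=p1 head=1 tape=___X[Y]Y_   (p1,Y)→(p1,_,←)
state=p1 head=0 tape=___[X]_Y_   (p1,X)→(p0,Y,←)
state=p0 head=-1 tape=__[_]Y_Y_   (p0,_)→(p2,_,→)
state=p2 head=0 tape=___[Y]_Y_   (p2,Y)→(p3,_,→)
state=p3 head=1 tape=____[_]Y_   (p3,_)→(p1,X,→)
state=p1 head=2 tape=____X[Y]_   (p1,Y)→(p1,_,←)
state=p1 head=1 tape=____[X]__   (p1,X)→(p0,Y,←)
state=p0 head=0 tape=___[_]Y__   (p0,_)→(p2,_,→)
state=p2 head=1 tape=____[Y]__   (p2,Y)→(p3,_,→)
state=p3 head=2 tape=_____[_]_   (p3,_)→(p1,X,→)
state=p1 head=3 tape=_____X[_]   (p1,_)→(p3,X,←)
state=p3 head=2 tape=_____[X]X
M halts after 28 transitions.

28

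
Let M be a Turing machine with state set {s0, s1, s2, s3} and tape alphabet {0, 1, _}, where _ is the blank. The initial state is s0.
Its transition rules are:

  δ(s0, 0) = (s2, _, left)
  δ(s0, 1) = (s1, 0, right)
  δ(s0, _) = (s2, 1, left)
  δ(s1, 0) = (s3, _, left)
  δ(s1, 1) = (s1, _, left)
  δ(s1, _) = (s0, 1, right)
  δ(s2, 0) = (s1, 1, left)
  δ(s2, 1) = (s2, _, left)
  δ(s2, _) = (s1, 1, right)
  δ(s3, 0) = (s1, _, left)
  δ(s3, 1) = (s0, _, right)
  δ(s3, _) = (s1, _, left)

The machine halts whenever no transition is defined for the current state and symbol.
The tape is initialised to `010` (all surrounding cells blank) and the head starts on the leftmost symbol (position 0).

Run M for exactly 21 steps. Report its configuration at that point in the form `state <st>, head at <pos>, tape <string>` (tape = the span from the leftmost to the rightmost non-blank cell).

state s0, head at -3, tape 1__1_1

state=s0 head=0 tape=____[0]10   (s0,0)→(s2,_,left)
state=s2 head=-1 tape=___[_]_10   (s2,_)→(s1,1,right)
state=s1 head=0 tape=___1[_]10   (s1,_)→(s0,1,right)
state=s0 head=1 tape=___11[1]0   (s0,1)→(s1,0,right)
state=s1 head=2 tape=___110[0]   (s1,0)→(s3,_,left)
state=s3 head=1 tape=___11[0]_   (s3,0)→(s1,_,left)
state=s1 head=0 tape=___1[1]__   (s1,1)→(s1,_,left)
state=s1 head=-1 tape=___[1]___   (s1,1)→(s1,_,left)
state=s1 head=-2 tape=__[_]____   (s1,_)→(s0,1,right)
state=s0 head=-1 tape=__1[_]___   (s0,_)→(s2,1,left)
state=s2 head=-2 tape=__[1]1___   (s2,1)→(s2,_,left)
state=s2 head=-3 tape=_[_]_1___   (s2,_)→(s1,1,right)
state=s1 head=-2 tape=_1[_]1___   (s1,_)→(s0,1,right)
state=s0 head=-1 tape=_11[1]___   (s0,1)→(s1,0,right)
state=s1 head=0 tape=_110[_]__   (s1,_)→(s0,1,right)
state=s0 head=1 tape=_1101[_]_   (s0,_)→(s2,1,left)
state=s2 head=0 tape=_110[1]1_   (s2,1)→(s2,_,left)
state=s2 head=-1 tape=_11[0]_1_   (s2,0)→(s1,1,left)
state=s1 head=-2 tape=_1[1]1_1_   (s1,1)→(s1,_,left)
state=s1 head=-3 tape=_[1]_1_1_   (s1,1)→(s1,_,left)
state=s1 head=-4 tape=[_]__1_1_   (s1,_)→(s0,1,right)
state=s0 head=-3 tape=1[_]_1_1_
After 21 steps: state s0, head at -3, tape 1__1_1.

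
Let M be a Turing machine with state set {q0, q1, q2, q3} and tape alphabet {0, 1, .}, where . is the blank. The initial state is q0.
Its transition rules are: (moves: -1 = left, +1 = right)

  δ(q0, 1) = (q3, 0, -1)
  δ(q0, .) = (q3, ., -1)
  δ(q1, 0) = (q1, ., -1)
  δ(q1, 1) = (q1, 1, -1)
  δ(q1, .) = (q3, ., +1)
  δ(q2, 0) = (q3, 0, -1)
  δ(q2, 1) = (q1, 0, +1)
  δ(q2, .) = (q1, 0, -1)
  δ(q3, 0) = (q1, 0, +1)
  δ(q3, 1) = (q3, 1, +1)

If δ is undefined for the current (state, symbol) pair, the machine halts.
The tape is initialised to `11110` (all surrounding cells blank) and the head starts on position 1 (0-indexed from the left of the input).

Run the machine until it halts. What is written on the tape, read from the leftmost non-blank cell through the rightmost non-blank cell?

state=q0 head=1 tape=.1[1]110   (q0,1)→(q3,0,-1)
state=q3 head=0 tape=.[1]0110   (q3,1)→(q3,1,+1)
state=q3 head=1 tape=.1[0]110   (q3,0)→(q1,0,+1)
state=q1 head=2 tape=.10[1]10   (q1,1)→(q1,1,-1)
state=q1 head=1 tape=.1[0]110   (q1,0)→(q1,.,-1)
state=q1 head=0 tape=.[1].110   (q1,1)→(q1,1,-1)
state=q1 head=-1 tape=[.]1.110   (q1,.)→(q3,.,+1)
state=q3 head=0 tape=.[1].110   (q3,1)→(q3,1,+1)
state=q3 head=1 tape=.1[.]110
The non-blank tape span at halt is 1.110.

1.110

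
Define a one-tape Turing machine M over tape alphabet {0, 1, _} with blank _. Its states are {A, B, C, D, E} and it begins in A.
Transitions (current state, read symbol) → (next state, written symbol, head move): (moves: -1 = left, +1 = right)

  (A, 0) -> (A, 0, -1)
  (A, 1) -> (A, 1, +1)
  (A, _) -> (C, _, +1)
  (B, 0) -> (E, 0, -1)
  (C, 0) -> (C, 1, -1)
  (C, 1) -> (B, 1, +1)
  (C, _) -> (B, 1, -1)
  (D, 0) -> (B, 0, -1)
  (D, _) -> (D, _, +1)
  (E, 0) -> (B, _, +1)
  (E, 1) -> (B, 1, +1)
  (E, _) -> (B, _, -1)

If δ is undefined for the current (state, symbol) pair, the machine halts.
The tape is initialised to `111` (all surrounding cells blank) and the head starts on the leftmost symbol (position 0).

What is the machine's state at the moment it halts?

state=A head=0 tape=[1]11__   (A,1)→(A,1,+1)
state=A head=1 tape=1[1]1__   (A,1)→(A,1,+1)
state=A head=2 tape=11[1]__   (A,1)→(A,1,+1)
state=A head=3 tape=111[_]_   (A,_)→(C,_,+1)
state=C head=4 tape=111_[_]   (C,_)→(B,1,-1)
state=B head=3 tape=111[_]1
No transition is defined for (B, _); M halts in state B.

B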